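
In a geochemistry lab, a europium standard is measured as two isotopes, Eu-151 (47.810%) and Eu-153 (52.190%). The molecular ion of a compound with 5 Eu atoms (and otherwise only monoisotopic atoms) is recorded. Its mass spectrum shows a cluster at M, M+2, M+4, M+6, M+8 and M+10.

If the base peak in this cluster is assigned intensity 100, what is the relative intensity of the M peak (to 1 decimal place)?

Term probabilities: M 0.0250, M+2 0.1363, M+4 0.2977, M+6 0.3249, M+8 0.1774, M+10 0.0387. Base peak = M+6.
P(M+6) = C(5,3) × 0.47810^2 × 0.52190^3 = 10 × 0.22857961 × 0.14215492 = 0.324937 (base)
P(M) = C(5,0) × 0.47810^5 × 0.52190^0 = 1 × 0.02498007 × 1.0000 = 0.024980
Relative intensity = 0.024980 / 0.324937 × 100 = 7.7

7.7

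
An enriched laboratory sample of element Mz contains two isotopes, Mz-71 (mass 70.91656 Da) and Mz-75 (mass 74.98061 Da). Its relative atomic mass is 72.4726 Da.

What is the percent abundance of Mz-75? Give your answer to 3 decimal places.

Writing the weighted mean with unknown fraction x of Mz-71:
70.91656·x + 74.98061·(1 − x) = 72.4726
(70.91656 − 74.98061)·x = 72.4726 − 74.98061
x = -2.50801 / -4.06405 = 0.61712 → 61.712% Mz-71, 38.288% Mz-75.

38.288%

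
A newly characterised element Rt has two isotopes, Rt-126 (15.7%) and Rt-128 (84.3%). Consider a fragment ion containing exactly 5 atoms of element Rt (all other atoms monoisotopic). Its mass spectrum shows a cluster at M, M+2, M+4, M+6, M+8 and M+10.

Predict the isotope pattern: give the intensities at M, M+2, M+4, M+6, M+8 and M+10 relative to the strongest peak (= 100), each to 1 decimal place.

Expanding (0.157 + 0.843)^5:
P(M) = 0.157^5 = 0.000095
P(M+2) = 5 × 0.157^4 × 0.843^1 = 0.002561
P(M+4) = 10 × 0.157^3 × 0.843^2 = 0.027501
P(M+6) = 10 × 0.157^2 × 0.843^3 = 0.147667
P(M+8) = 5 × 0.157^1 × 0.843^4 = 0.396442
P(M+10) = 0.843^5 = 0.425734
The M+10 peak is largest (0.425734); scaling to 100 gives 0.0 : 0.6 : 6.5 : 34.7 : 93.1 : 100.0.

0.0 : 0.6 : 6.5 : 34.7 : 93.1 : 100.0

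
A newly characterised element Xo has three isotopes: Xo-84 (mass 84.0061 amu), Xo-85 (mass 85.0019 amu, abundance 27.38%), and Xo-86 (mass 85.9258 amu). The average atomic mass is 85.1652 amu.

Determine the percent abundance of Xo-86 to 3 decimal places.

46.176%

Let x and y be the fractions of Xo-84 and Xo-86. Then x + y = 1 − 0.2738 = 0.7262 and 84.0061x + 85.9258y = 85.1652 − 0.2738×85.0019 = 61.89167978.
Substituting: 84.0061x + 85.9258(0.7262 − x) = 61.89167978
(84.0061 − 85.9258)x = -0.50763618  ⇒  x = 0.26444, y = 0.46176
Xo-84: 26.444%, Xo-86: 46.176%.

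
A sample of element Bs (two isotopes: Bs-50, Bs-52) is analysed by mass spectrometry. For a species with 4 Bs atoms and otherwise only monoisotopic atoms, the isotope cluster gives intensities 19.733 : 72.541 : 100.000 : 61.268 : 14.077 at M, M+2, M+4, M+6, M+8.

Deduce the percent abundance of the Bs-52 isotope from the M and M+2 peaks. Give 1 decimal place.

Let p = fractional abundance of Bs-50. I(M+2)/I(M) = [C(4,1)·p^3·(1−p)] / p^4 = 4·(1−p)/p = 72.541/19.733 = 3.6761
(1−p)/p = 3.6761/4 = 0.9190  ⇒  p = 1/(1 + 0.9190) = 0.5211
Bs-50: 52.1%, Bs-52: 47.9%.

47.9%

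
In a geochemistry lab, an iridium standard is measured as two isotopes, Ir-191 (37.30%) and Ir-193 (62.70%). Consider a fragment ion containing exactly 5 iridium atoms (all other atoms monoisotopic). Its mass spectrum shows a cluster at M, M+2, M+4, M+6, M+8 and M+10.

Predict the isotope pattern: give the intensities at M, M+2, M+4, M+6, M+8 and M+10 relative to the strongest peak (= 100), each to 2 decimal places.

The 5 Ir atoms are independent, so intensities follow the terms of (0.3730 + 0.6270)^5.
P(M) = 0.3730^5 = 0.007220
P(M+2) = 5 × 0.3730^4 × 0.6270^1 = 0.060684
P(M+4) = 10 × 0.3730^3 × 0.6270^2 = 0.204015
P(M+6) = 10 × 0.3730^2 × 0.6270^3 = 0.342942
P(M+8) = 5 × 0.3730^1 × 0.6270^4 = 0.288237
P(M+10) = 0.6270^5 = 0.096903
The M+6 peak is largest (0.342942); scaling to 100 gives 2.11 : 17.70 : 59.49 : 100.00 : 84.05 : 28.26.

2.11 : 17.70 : 59.49 : 100.00 : 84.05 : 28.26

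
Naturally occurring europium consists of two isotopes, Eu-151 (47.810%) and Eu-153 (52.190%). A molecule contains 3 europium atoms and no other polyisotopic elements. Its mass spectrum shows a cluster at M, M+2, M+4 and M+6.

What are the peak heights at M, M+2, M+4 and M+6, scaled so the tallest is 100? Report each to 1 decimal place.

Each Eu atom is independently Eu-151 (p = 0.47810) or Eu-153 (q = 0.52190); the cluster is the binomial expansion (p + q)^3.
P(M) = 0.47810^3 = 0.109284
P(M+2) = 3 × 0.47810^2 × 0.52190^1 = 0.357887
P(M+4) = 3 × 0.47810^1 × 0.52190^2 = 0.390674
P(M+6) = 0.52190^3 = 0.142155
The M+4 peak is largest (0.390674); scaling to 100 gives 28.0 : 91.6 : 100.0 : 36.4.

28.0 : 91.6 : 100.0 : 36.4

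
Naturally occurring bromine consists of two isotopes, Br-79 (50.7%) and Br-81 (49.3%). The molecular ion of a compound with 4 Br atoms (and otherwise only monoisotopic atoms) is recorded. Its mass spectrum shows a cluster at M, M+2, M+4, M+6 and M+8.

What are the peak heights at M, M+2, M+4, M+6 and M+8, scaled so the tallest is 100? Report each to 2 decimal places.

Each Br atom is independently Br-79 (p = 0.507) or Br-81 (q = 0.493); the cluster is the binomial expansion (p + q)^4.
P(M) = 0.507^4 = 0.066074
P(M+2) = 4 × 0.507^3 × 0.493^1 = 0.256999
P(M+4) = 6 × 0.507^2 × 0.493^2 = 0.374853
P(M+6) = 4 × 0.507^1 × 0.493^3 = 0.243001
P(M+8) = 0.493^4 = 0.059073
The M+4 peak is largest (0.374853); scaling to 100 gives 17.63 : 68.56 : 100.00 : 64.83 : 15.76.

17.63 : 68.56 : 100.00 : 64.83 : 15.76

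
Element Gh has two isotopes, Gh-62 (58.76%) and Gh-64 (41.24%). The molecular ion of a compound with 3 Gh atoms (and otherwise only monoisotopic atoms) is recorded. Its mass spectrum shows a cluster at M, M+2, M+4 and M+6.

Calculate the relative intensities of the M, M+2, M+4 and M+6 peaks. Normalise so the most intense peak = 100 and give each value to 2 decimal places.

Each Gh atom is independently Gh-62 (p = 0.5876) or Gh-64 (q = 0.4124); the cluster is the binomial expansion (p + q)^3.
P(M) = 0.5876^3 = 0.202883
P(M+2) = 3 × 0.5876^2 × 0.4124^1 = 0.427173
P(M+4) = 3 × 0.5876^1 × 0.4124^2 = 0.299806
P(M+6) = 0.4124^3 = 0.070138
The M+2 peak is largest (0.427173); scaling to 100 gives 47.49 : 100.00 : 70.18 : 16.42.

47.49 : 100.00 : 70.18 : 16.42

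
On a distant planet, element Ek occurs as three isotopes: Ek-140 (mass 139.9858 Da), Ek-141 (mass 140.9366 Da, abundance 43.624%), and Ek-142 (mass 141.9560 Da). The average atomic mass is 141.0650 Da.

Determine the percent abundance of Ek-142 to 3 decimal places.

The remaining 56.376% is split between Ek-140 (fraction x) and Ek-142 (fraction 0.56376 − x).
Substituting: 139.9858x + 141.9560(0.56376 − x) = 79.582817616
(139.9858 − 141.9560)x = -0.446296944  ⇒  x = 0.22652, y = 0.33724
Ek-140: 22.652%, Ek-142: 33.724%.

33.724%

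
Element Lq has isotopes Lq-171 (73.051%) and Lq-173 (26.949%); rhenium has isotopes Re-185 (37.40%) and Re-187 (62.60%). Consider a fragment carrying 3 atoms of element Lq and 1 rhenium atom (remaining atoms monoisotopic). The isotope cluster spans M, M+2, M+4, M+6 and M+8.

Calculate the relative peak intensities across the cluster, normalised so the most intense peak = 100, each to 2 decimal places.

35.96 : 100.00 : 81.31 : 26.38 : 3.02

Element Lq pattern (n=3): 0.38983291 : 0.43143586 : 0.15915956 : 0.01957167
Rhenium pattern (n=1): 0.3740 : 0.6260
Convolve the two distributions (both contribute in 2-u steps):
  M: 0.38983291×0.3740 = 0.145798
  M+2: 0.38983291×0.6260 + 0.43143586×0.3740 = 0.405392
  M+4: 0.43143586×0.6260 + 0.15915956×0.3740 = 0.329605
  M+6: 0.15915956×0.6260 + 0.01957167×0.3740 = 0.106954
  M+8: 0.01957167×0.6260 = 0.012252
Scale to base peak (0.405392) = 100: 35.96 : 100.00 : 81.31 : 26.38 : 3.02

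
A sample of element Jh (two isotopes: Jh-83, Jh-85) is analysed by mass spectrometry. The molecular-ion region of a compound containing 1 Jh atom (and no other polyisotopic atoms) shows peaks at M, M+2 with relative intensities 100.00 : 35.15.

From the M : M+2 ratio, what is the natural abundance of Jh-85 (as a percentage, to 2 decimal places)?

If p is the fraction of Jh that is Jh-83, then I(M+2)/I(M) = [C(1,1)·p^0·(1−p)] / p^1 = 1·(1−p)/p = 35.15/100.00 = 0.3515
(1−p)/p = 0.3515/1 = 0.3515  ⇒  p = 1/(1 + 0.3515) = 0.7399
Jh-83: 73.99%, Jh-85: 26.01%.

26.01%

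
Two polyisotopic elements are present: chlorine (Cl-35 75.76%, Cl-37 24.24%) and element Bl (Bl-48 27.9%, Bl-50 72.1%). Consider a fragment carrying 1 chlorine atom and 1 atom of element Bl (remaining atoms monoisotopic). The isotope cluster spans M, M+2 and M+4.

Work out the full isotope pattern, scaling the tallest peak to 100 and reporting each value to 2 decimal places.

Chlorine pattern (n=1): 0.7576 : 0.2424
Element Bl pattern (n=1): 0.2790 : 0.7210
Convolve the two distributions (both contribute in 2-u steps):
  M: 0.7576×0.2790 = 0.211370
  M+2: 0.7576×0.7210 + 0.2424×0.2790 = 0.613859
  M+4: 0.2424×0.7210 = 0.174770
Scale to base peak (0.613859) = 100: 34.43 : 100.00 : 28.47

34.43 : 100.00 : 28.47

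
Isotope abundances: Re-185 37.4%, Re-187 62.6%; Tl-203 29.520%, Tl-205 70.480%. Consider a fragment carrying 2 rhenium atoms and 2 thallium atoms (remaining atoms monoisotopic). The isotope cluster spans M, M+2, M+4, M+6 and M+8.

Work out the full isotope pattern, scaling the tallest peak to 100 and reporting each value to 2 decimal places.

Rhenium pattern (n=2): 0.139876 : 0.468248 : 0.391876
Thallium pattern (n=2): 0.08714304 : 0.41611392 : 0.49674304
Convolve the two distributions (both contribute in 2-u steps):
  M: 0.139876×0.08714304 = 0.012189
  M+2: 0.139876×0.41611392 + 0.468248×0.08714304 = 0.099009
  M+4: 0.139876×0.49674304 + 0.468248×0.41611392 + 0.391876×0.08714304 = 0.298476
  M+6: 0.468248×0.49674304 + 0.391876×0.41611392 = 0.395664
  M+8: 0.391876×0.49674304 = 0.194662
Scale to base peak (0.395664) = 100: 3.08 : 25.02 : 75.44 : 100.00 : 49.20

3.08 : 25.02 : 75.44 : 100.00 : 49.20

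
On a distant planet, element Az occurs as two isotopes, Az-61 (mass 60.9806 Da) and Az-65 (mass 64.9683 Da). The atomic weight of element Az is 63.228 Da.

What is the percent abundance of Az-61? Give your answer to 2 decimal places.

With x = fraction of Az-61 (so Az-65 is 1 − x):
60.9806·x + 64.9683·(1 − x) = 63.228
(60.9806 − 64.9683)·x = 63.228 − 64.9683
x = -1.7403 / -3.9877 = 0.43642 → 43.64% Az-61, 56.36% Az-65.

43.64%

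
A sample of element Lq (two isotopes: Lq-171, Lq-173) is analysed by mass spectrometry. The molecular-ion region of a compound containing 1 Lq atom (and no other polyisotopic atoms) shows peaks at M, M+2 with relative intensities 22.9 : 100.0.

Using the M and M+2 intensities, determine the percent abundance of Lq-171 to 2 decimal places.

18.63%

Write p for the Lq-171 fraction. I(M+2)/I(M) = [C(1,1)·p^0·(1−p)] / p^1 = 1·(1−p)/p = 100.0/22.9 = 4.3668
(1−p)/p = 4.3668/1 = 4.3668  ⇒  p = 1/(1 + 4.3668) = 0.1863
Lq-171: 18.63%, Lq-173: 81.37%.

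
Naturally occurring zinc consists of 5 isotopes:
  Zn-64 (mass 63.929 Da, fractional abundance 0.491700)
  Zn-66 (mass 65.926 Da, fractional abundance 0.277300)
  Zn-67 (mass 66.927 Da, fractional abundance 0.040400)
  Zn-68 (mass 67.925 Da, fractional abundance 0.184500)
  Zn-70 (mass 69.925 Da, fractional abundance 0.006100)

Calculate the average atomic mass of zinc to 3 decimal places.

Weight each isotope mass by its fractional abundance: 0.491700 × 63.929 + 0.277300 × 65.926 + 0.040400 × 66.927 + 0.184500 × 67.925 + 0.006100 × 69.925
= 31.4339 + 18.2813 + 2.7039 + 12.5322 + 0.4265 = 65.3778 Da

65.378 Da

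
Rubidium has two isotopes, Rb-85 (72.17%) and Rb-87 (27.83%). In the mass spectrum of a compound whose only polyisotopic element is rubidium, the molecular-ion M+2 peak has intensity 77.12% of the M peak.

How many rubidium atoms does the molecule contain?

2

The M+2/M ratio from n Rb atoms is n · q/p = n · 0.2783/0.7217.
n = 0.7712 × 0.7217/0.2783 = 2.00 ≈ 2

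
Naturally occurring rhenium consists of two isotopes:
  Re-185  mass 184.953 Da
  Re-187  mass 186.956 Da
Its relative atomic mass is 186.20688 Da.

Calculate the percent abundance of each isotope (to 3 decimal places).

Writing the weighted mean with unknown fraction x of Re-185:
184.953·x + 186.956·(1 − x) = 186.20688
(184.953 − 186.956)·x = 186.20688 − 186.956
x = -0.74912 / -2.003 = 0.37400 → 37.400% Re-185, 62.600% Re-187.

Re-185: 37.400%, Re-187: 62.600%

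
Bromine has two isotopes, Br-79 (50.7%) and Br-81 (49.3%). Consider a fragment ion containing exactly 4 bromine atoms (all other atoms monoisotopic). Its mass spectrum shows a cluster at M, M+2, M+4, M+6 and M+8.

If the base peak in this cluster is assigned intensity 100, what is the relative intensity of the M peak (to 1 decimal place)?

17.6

Binomial terms of (0.507 + 0.493)^4: M 0.0661, M+2 0.2570, M+4 0.3749, M+6 0.2430, M+8 0.0591 → M+4 is the base peak.
P(M+4) = C(4,2) × 0.507^2 × 0.493^2 = 6 × 0.257049 × 0.243049 = 0.374853 (base)
P(M) = C(4,0) × 0.507^4 × 0.493^0 = 1 × 0.06607419 × 1.0000 = 0.066074
Relative intensity = 0.066074 / 0.374853 × 100 = 17.6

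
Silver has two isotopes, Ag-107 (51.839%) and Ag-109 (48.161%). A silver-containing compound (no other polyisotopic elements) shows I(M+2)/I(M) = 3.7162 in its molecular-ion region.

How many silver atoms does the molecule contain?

4

The M+2/M ratio from n Ag atoms is n · q/p = n · 0.48161/0.51839.
n = 3.7162 × 0.51839/0.48161 = 4.00 ≈ 4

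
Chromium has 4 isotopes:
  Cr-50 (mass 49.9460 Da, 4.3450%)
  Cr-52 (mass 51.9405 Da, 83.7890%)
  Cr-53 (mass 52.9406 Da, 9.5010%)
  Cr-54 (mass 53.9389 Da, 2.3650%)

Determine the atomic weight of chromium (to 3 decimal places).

51.996 Da

Ar = Σ fᵢ·mᵢ = 0.043450 × 49.9460 + 0.837890 × 51.9405 + 0.095010 × 52.9406 + 0.023650 × 53.9389
= 2.17015 + 43.52043 + 5.02989 + 1.27565 = 51.99612 Da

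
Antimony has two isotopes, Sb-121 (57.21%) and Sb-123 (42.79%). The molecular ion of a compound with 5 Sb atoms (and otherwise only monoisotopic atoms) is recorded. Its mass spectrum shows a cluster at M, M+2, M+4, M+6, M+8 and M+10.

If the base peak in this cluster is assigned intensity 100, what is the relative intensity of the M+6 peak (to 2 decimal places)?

74.79

Term probabilities: M 0.0613, M+2 0.2292, M+4 0.3428, M+6 0.2564, M+8 0.0959, M+10 0.0143. Base peak = M+4.
P(M+4) = C(5,2) × 0.5721^3 × 0.4279^2 = 10 × 0.18724742 × 0.18309841 = 0.342847 (base)
P(M+6) = C(5,3) × 0.5721^2 × 0.4279^3 = 10 × 0.32729841 × 0.07834781 = 0.256431
Relative intensity = 0.256431 / 0.342847 × 100 = 74.79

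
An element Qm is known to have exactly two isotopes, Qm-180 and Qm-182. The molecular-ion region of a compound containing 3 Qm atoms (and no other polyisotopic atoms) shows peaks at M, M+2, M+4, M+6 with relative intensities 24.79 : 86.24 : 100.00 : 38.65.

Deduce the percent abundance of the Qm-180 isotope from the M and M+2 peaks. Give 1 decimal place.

If p is the fraction of Qm that is Qm-180, then I(M+2)/I(M) = [C(3,1)·p^2·(1−p)] / p^3 = 3·(1−p)/p = 86.24/24.79 = 3.4788
(1−p)/p = 3.4788/3 = 1.1596  ⇒  p = 1/(1 + 1.1596) = 0.4630
Qm-180: 46.3%, Qm-182: 53.7%.

46.3%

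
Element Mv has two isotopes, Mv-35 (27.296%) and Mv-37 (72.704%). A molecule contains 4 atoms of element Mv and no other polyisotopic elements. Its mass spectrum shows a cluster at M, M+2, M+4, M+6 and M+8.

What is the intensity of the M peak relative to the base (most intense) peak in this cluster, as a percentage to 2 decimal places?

Term probabilities: M 0.0056, M+2 0.0591, M+4 0.2363, M+6 0.4196, M+8 0.2794. Base peak = M+6.
P(M+6) = C(4,3) × 0.27296^1 × 0.72704^3 = 4 × 0.27296 × 0.38430401 = 0.419598 (base)
P(M) = C(4,0) × 0.27296^4 × 0.72704^0 = 1 × 0.00555132 × 1.0000 = 0.005551
Relative intensity = 0.005551 / 0.419598 × 100 = 1.32

1.32%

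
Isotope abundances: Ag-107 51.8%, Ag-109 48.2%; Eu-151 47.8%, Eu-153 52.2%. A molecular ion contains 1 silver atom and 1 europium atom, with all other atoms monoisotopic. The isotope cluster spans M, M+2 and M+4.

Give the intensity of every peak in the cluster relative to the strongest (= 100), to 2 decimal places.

49.44 : 100.00 : 50.24

Silver pattern (n=1): 0.5180 : 0.4820
Europium pattern (n=1): 0.4780 : 0.5220
Convolve the two distributions (both contribute in 2-u steps):
  M: 0.5180×0.4780 = 0.247604
  M+2: 0.5180×0.5220 + 0.4820×0.4780 = 0.500792
  M+4: 0.4820×0.5220 = 0.251604
Scale to base peak (0.500792) = 100: 49.44 : 100.00 : 50.24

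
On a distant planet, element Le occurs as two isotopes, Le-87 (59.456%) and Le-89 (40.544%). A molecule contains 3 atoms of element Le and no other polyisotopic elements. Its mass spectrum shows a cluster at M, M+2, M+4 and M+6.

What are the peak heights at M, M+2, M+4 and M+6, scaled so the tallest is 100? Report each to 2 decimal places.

48.88 : 100.00 : 68.19 : 15.50

Each Le atom is independently Le-87 (p = 0.59456) or Le-89 (q = 0.40544); the cluster is the binomial expansion (p + q)^3.
P(M) = 0.59456^3 = 0.210178
P(M+2) = 3 × 0.59456^2 × 0.40544^1 = 0.429971
P(M+4) = 3 × 0.59456^1 × 0.40544^2 = 0.293204
P(M+6) = 0.40544^3 = 0.066647
The M+2 peak is largest (0.429971); scaling to 100 gives 48.88 : 100.00 : 68.19 : 15.50.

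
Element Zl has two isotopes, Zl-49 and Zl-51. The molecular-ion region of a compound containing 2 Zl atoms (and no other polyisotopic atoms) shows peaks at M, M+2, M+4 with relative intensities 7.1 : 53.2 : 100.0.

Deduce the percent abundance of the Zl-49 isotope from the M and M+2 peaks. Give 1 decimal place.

21.1%

Let p = fractional abundance of Zl-49. I(M+2)/I(M) = [C(2,1)·p^1·(1−p)] / p^2 = 2·(1−p)/p = 53.2/7.1 = 7.4930
(1−p)/p = 7.4930/2 = 3.7465  ⇒  p = 1/(1 + 3.7465) = 0.2107
Zl-49: 21.1%, Zl-51: 78.9%.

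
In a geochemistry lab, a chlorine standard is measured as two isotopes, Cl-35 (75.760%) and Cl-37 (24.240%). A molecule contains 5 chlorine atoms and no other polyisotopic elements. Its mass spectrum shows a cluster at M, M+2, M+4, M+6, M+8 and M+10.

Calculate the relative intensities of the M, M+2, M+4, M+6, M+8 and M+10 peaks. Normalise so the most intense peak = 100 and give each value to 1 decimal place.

62.5 : 100.0 : 64.0 : 20.5 : 3.3 : 0.2

Each Cl atom is independently Cl-35 (p = 0.75760) or Cl-37 (q = 0.24240); the cluster is the binomial expansion (p + q)^5.
P(M) = 0.75760^5 = 0.249574
P(M+2) = 5 × 0.75760^4 × 0.24240^1 = 0.399266
P(M+4) = 10 × 0.75760^3 × 0.24240^2 = 0.255497
P(M+6) = 10 × 0.75760^2 × 0.24240^3 = 0.081748
P(M+8) = 5 × 0.75760^1 × 0.24240^4 = 0.013078
P(M+10) = 0.24240^5 = 0.000837
The M+2 peak is largest (0.399266); scaling to 100 gives 62.5 : 100.0 : 64.0 : 20.5 : 3.3 : 0.2.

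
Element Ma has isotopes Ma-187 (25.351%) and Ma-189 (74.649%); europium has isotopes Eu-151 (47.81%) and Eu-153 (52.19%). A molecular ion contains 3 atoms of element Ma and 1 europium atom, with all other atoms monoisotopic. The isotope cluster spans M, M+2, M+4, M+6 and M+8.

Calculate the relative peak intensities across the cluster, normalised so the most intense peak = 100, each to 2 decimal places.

Element Ma pattern (n=3): 0.01629241 : 0.14392474 : 0.4238033 : 0.41597955
Europium pattern (n=1): 0.4781 : 0.5219
Convolve the two distributions (both contribute in 2-u steps):
  M: 0.01629241×0.4781 = 0.007789
  M+2: 0.01629241×0.5219 + 0.14392474×0.4781 = 0.077313
  M+4: 0.14392474×0.5219 + 0.4238033×0.4781 = 0.277735
  M+6: 0.4238033×0.5219 + 0.41597955×0.4781 = 0.420063
  M+8: 0.41597955×0.5219 = 0.217100
Scale to base peak (0.420063) = 100: 1.85 : 18.41 : 66.12 : 100.00 : 51.68

1.85 : 18.41 : 66.12 : 100.00 : 51.68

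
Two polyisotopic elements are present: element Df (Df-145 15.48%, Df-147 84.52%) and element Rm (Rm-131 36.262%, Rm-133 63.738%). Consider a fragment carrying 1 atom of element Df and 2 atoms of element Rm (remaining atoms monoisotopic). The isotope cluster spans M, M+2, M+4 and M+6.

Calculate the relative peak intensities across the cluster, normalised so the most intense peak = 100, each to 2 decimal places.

Element Df pattern (n=1): 0.1548 : 0.8452
Element Rm pattern (n=2): 0.13149326 : 0.46225347 : 0.40625326
Convolve the two distributions (both contribute in 2-u steps):
  M: 0.1548×0.13149326 = 0.020355
  M+2: 0.1548×0.46225347 + 0.8452×0.13149326 = 0.182695
  M+4: 0.1548×0.40625326 + 0.8452×0.46225347 = 0.453585
  M+6: 0.8452×0.40625326 = 0.343365
Scale to base peak (0.453585) = 100: 4.49 : 40.28 : 100.00 : 75.70

4.49 : 40.28 : 100.00 : 75.70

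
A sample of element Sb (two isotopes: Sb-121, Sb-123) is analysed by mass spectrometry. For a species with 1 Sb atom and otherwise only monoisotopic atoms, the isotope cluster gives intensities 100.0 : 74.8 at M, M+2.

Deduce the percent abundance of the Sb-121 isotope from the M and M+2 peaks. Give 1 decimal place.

57.2%

Let p = fractional abundance of Sb-121. I(M+2)/I(M) = [C(1,1)·p^0·(1−p)] / p^1 = 1·(1−p)/p = 74.8/100.0 = 0.7480
(1−p)/p = 0.7480/1 = 0.7480  ⇒  p = 1/(1 + 0.7480) = 0.5721
Sb-121: 57.2%, Sb-123: 42.8%.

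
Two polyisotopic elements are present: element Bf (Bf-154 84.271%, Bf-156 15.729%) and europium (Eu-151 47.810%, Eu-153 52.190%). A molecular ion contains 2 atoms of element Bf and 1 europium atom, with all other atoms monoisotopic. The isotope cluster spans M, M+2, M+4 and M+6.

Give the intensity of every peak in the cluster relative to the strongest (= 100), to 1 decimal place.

Element Bf pattern (n=2): 0.71016014 : 0.26509971 : 0.02474014
Europium pattern (n=1): 0.4781 : 0.5219
Convolve the two distributions (both contribute in 2-u steps):
  M: 0.71016014×0.4781 = 0.339528
  M+2: 0.71016014×0.5219 + 0.26509971×0.4781 = 0.497377
  M+4: 0.26509971×0.5219 + 0.02474014×0.4781 = 0.150184
  M+6: 0.02474014×0.5219 = 0.012912
Scale to base peak (0.497377) = 100: 68.3 : 100.0 : 30.2 : 2.6

68.3 : 100.0 : 30.2 : 2.6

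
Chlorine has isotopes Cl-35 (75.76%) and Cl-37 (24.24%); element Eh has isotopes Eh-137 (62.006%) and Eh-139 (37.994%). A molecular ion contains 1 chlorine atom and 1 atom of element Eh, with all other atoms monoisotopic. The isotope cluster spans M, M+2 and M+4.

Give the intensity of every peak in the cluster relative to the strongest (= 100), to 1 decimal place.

100.0 : 93.3 : 19.6

Chlorine pattern (n=1): 0.7576 : 0.2424
Element Eh pattern (n=1): 0.62006 : 0.37994
Convolve the two distributions (both contribute in 2-u steps):
  M: 0.7576×0.62006 = 0.469757
  M+2: 0.7576×0.37994 + 0.2424×0.62006 = 0.438145
  M+4: 0.2424×0.37994 = 0.092097
Scale to base peak (0.469757) = 100: 100.0 : 93.3 : 19.6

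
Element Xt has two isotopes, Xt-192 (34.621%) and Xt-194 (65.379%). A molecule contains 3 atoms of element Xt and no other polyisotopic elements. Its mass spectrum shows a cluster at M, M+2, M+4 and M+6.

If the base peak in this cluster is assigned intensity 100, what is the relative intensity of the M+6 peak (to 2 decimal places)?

Binomial terms of (0.34621 + 0.65379)^3: M 0.0415, M+2 0.2351, M+4 0.4440, M+6 0.2795 → M+4 is the base peak.
P(M+4) = C(3,2) × 0.34621^1 × 0.65379^2 = 3 × 0.34621 × 0.42744136 = 0.443953 (base)
P(M+6) = C(3,3) × 0.34621^0 × 0.65379^3 = 1 × 1.0000 × 0.27945689 = 0.279457
Relative intensity = 0.279457 / 0.443953 × 100 = 62.95

62.95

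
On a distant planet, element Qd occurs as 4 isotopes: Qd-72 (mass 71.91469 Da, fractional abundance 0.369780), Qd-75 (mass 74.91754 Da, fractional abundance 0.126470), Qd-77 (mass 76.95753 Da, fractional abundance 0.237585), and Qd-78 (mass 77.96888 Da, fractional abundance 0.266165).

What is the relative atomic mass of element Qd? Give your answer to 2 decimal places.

75.10 Da

Average mass = Σ (abundance × isotope mass) = 0.369780 × 71.91469 + 0.126470 × 74.91754 + 0.237585 × 76.95753 + 0.266165 × 77.96888
= 26.592614 + 9.474821 + 18.283955 + 20.752587 = 75.103977 Da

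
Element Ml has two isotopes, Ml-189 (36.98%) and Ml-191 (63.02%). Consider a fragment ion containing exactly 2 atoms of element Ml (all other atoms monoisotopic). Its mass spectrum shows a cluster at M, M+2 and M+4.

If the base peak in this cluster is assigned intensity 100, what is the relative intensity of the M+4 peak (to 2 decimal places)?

85.21

(0.3698 + 0.6302)^2 gives M 0.1368, M+2 0.4661, M+4 0.3972; the largest is M+2.
P(M+2) = C(2,1) × 0.3698^1 × 0.6302^1 = 2 × 0.3698 × 0.6302 = 0.466096 (base)
P(M+4) = C(2,2) × 0.3698^0 × 0.6302^2 = 1 × 1.0000 × 0.39715204 = 0.397152
Relative intensity = 0.397152 / 0.466096 × 100 = 85.21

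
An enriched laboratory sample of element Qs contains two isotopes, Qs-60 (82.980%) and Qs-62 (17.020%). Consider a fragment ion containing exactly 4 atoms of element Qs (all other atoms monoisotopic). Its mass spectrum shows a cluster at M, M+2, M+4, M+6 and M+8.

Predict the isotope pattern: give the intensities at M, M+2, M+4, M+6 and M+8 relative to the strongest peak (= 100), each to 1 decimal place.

Each Qs atom is independently Qs-60 (p = 0.82980) or Qs-62 (q = 0.17020); the cluster is the binomial expansion (p + q)^4.
P(M) = 0.82980^4 = 0.474126
P(M+2) = 4 × 0.82980^3 × 0.17020^1 = 0.388991
P(M+4) = 6 × 0.82980^2 × 0.17020^2 = 0.119679
P(M+6) = 4 × 0.82980^1 × 0.17020^3 = 0.016365
P(M+8) = 0.17020^4 = 0.000839
The M peak is largest (0.474126); scaling to 100 gives 100.0 : 82.0 : 25.2 : 3.5 : 0.2.

100.0 : 82.0 : 25.2 : 3.5 : 0.2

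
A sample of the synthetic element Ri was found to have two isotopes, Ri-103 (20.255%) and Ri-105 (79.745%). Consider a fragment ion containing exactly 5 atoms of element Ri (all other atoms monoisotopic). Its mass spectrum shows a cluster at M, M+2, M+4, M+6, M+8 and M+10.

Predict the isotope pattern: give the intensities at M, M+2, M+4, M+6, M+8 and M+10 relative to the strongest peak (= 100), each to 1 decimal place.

Expanding (0.20255 + 0.79745)^5:
P(M) = 0.20255^5 = 0.000341
P(M+2) = 5 × 0.20255^4 × 0.79745^1 = 0.006711
P(M+4) = 10 × 0.20255^3 × 0.79745^2 = 0.052845
P(M+6) = 10 × 0.20255^2 × 0.79745^3 = 0.208053
P(M+8) = 5 × 0.20255^1 × 0.79745^4 = 0.409559
P(M+10) = 0.79745^5 = 0.322491
The M+8 peak is largest (0.409559); scaling to 100 gives 0.1 : 1.6 : 12.9 : 50.8 : 100.0 : 78.7.

0.1 : 1.6 : 12.9 : 50.8 : 100.0 : 78.7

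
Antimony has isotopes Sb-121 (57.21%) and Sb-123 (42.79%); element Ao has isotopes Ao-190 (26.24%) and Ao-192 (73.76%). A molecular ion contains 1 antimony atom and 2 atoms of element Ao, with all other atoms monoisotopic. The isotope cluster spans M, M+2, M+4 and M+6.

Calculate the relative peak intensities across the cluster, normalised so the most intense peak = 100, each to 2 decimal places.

Antimony pattern (n=1): 0.5721 : 0.4279
Element Ao pattern (n=2): 0.06885376 : 0.38709248 : 0.54405376
Convolve the two distributions (both contribute in 2-u steps):
  M: 0.5721×0.06885376 = 0.039391
  M+2: 0.5721×0.38709248 + 0.4279×0.06885376 = 0.250918
  M+4: 0.5721×0.54405376 + 0.4279×0.38709248 = 0.476890
  M+6: 0.4279×0.54405376 = 0.232801
Scale to base peak (0.476890) = 100: 8.26 : 52.62 : 100.00 : 48.82

8.26 : 52.62 : 100.00 : 48.82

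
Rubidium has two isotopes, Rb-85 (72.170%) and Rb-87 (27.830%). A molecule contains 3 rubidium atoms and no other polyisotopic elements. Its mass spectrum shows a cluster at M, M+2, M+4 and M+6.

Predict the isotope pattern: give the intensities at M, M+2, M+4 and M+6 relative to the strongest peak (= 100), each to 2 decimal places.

Each Rb atom is independently Rb-85 (p = 0.72170) or Rb-87 (q = 0.27830); the cluster is the binomial expansion (p + q)^3.
P(M) = 0.72170^3 = 0.375898
P(M+2) = 3 × 0.72170^2 × 0.27830^1 = 0.434858
P(M+4) = 3 × 0.72170^1 × 0.27830^2 = 0.167689
P(M+6) = 0.27830^3 = 0.021555
The M+2 peak is largest (0.434858); scaling to 100 gives 86.44 : 100.00 : 38.56 : 4.96.

86.44 : 100.00 : 38.56 : 4.96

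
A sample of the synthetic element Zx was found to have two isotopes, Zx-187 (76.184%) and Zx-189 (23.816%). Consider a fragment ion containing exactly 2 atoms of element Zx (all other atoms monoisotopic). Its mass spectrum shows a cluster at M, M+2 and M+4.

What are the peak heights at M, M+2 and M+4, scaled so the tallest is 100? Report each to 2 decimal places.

100.00 : 62.52 : 9.77

Expanding (0.76184 + 0.23816)^2:
P(M) = 0.76184^2 = 0.580400
P(M+2) = 2 × 0.76184^1 × 0.23816^1 = 0.362880
P(M+4) = 0.23816^2 = 0.056720
The M peak is largest (0.580400); scaling to 100 gives 100.00 : 62.52 : 9.77.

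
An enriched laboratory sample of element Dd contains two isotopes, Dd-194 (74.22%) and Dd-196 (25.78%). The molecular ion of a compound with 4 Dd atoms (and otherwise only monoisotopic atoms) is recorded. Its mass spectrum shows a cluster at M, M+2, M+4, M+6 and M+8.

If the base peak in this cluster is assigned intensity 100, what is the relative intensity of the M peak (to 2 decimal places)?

Binomial terms of (0.7422 + 0.2578)^4: M 0.3034, M+2 0.4216, M+4 0.2197, M+6 0.0509, M+8 0.0044 → M+2 is the base peak.
P(M+2) = C(4,1) × 0.7422^3 × 0.2578^1 = 4 × 0.40884892 × 0.2578 = 0.421605 (base)
P(M) = C(4,0) × 0.7422^4 × 0.2578^0 = 1 × 0.30344767 × 1.0000 = 0.303448
Relative intensity = 0.303448 / 0.421605 × 100 = 71.97

71.97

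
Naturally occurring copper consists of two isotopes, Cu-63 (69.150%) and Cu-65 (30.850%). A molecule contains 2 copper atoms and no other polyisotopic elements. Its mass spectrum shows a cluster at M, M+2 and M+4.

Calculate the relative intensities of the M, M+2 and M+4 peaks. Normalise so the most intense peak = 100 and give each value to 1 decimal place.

The 2 Cu atoms are independent, so intensities follow the terms of (0.69150 + 0.30850)^2.
P(M) = 0.69150^2 = 0.478172
P(M+2) = 2 × 0.69150^1 × 0.30850^1 = 0.426656
P(M+4) = 0.30850^2 = 0.095172
The M peak is largest (0.478172); scaling to 100 gives 100.0 : 89.2 : 19.9.

100.0 : 89.2 : 19.9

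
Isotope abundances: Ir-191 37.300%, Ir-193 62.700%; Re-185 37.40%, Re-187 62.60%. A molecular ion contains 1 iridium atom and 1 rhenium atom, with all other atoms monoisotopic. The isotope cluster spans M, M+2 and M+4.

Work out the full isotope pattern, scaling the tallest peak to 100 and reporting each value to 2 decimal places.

29.81 : 100.00 : 83.87

Iridium pattern (n=1): 0.3730 : 0.6270
Rhenium pattern (n=1): 0.3740 : 0.6260
Convolve the two distributions (both contribute in 2-u steps):
  M: 0.3730×0.3740 = 0.139502
  M+2: 0.3730×0.6260 + 0.6270×0.3740 = 0.467996
  M+4: 0.6270×0.6260 = 0.392502
Scale to base peak (0.467996) = 100: 29.81 : 100.00 : 83.87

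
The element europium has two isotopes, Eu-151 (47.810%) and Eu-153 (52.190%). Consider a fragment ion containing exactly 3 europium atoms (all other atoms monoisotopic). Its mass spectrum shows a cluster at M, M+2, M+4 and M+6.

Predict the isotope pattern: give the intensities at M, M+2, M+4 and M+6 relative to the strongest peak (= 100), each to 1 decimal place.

Expanding (0.47810 + 0.52190)^3:
P(M) = 0.47810^3 = 0.109284
P(M+2) = 3 × 0.47810^2 × 0.52190^1 = 0.357887
P(M+4) = 3 × 0.47810^1 × 0.52190^2 = 0.390674
P(M+6) = 0.52190^3 = 0.142155
The M+4 peak is largest (0.390674); scaling to 100 gives 28.0 : 91.6 : 100.0 : 36.4.

28.0 : 91.6 : 100.0 : 36.4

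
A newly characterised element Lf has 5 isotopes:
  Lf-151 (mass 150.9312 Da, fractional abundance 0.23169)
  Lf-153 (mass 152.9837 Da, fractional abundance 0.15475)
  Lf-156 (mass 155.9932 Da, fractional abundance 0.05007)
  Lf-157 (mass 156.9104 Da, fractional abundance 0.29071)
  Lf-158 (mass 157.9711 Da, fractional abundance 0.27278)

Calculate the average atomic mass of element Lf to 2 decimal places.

155.16 Da

Weight each isotope mass by its fractional abundance: 0.23169 × 150.9312 + 0.15475 × 152.9837 + 0.05007 × 155.9932 + 0.29071 × 156.9104 + 0.27278 × 157.9711
= 34.96925 + 23.67423 + 7.81058 + 45.61542 + 43.09136 = 155.16084 Da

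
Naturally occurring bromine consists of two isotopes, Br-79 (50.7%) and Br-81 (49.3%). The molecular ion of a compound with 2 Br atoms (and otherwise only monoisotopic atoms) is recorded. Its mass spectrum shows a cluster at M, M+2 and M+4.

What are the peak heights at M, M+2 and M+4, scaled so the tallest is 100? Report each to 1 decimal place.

51.4 : 100.0 : 48.6

Expanding (0.507 + 0.493)^2:
P(M) = 0.507^2 = 0.257049
P(M+2) = 2 × 0.507^1 × 0.493^1 = 0.499902
P(M+4) = 0.493^2 = 0.243049
The M+2 peak is largest (0.499902); scaling to 100 gives 51.4 : 100.0 : 48.6.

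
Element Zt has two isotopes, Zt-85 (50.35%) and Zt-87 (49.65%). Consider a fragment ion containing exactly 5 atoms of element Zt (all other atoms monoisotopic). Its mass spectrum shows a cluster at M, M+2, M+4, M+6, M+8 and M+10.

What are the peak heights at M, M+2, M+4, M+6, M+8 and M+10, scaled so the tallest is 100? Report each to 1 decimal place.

The 5 Zt atoms are independent, so intensities follow the terms of (0.5035 + 0.4965)^5.
P(M) = 0.5035^5 = 0.032359
P(M+2) = 5 × 0.5035^4 × 0.4965^1 = 0.159546
P(M+4) = 10 × 0.5035^3 × 0.4965^2 = 0.314657
P(M+6) = 10 × 0.5035^2 × 0.4965^3 = 0.310282
P(M+8) = 5 × 0.5035^1 × 0.4965^4 = 0.152984
P(M+10) = 0.4965^5 = 0.030171
The M+4 peak is largest (0.314657); scaling to 100 gives 10.3 : 50.7 : 100.0 : 98.6 : 48.6 : 9.6.

10.3 : 50.7 : 100.0 : 98.6 : 48.6 : 9.6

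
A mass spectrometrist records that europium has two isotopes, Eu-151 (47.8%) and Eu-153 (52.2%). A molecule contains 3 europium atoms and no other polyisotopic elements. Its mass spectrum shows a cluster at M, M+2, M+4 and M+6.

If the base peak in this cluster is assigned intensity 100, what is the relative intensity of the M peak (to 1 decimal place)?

Binomial terms of (0.478 + 0.522)^3: M 0.1092, M+2 0.3578, M+4 0.3907, M+6 0.1422 → M+4 is the base peak.
P(M+4) = C(3,2) × 0.478^1 × 0.522^2 = 3 × 0.4780 × 0.272484 = 0.390742 (base)
P(M) = C(3,0) × 0.478^3 × 0.522^0 = 1 × 0.10921535 × 1.0000 = 0.109215
Relative intensity = 0.109215 / 0.390742 × 100 = 28.0

28.0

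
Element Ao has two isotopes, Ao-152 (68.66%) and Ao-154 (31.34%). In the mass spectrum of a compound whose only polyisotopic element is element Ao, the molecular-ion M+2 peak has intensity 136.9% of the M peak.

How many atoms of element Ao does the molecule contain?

3

For n independent Ao atoms, I(M+2)/I(M) = n · (abundance Ao-154) / (abundance Ao-152) = n · 0.3134/0.6866.
n = 1.369 × 0.6866/0.3134 = 3.00 ≈ 3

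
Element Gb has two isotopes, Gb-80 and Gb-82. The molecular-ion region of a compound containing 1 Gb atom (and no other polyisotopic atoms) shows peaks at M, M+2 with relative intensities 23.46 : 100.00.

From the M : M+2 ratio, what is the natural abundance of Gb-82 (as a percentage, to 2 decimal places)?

Write p for the Gb-80 fraction. I(M+2)/I(M) = [C(1,1)·p^0·(1−p)] / p^1 = 1·(1−p)/p = 100.00/23.46 = 4.2626
(1−p)/p = 4.2626/1 = 4.2626  ⇒  p = 1/(1 + 4.2626) = 0.1900
Gb-80: 19.00%, Gb-82: 81.00%.

81.00%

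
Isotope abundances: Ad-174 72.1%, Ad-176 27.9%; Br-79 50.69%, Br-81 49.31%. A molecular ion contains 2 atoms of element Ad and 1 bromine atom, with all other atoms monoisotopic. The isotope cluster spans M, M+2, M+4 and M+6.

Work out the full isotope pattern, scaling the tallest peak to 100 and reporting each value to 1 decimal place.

57.3 : 100.0 : 51.7 : 8.3

Element Ad pattern (n=2): 0.519841 : 0.402318 : 0.077841
Bromine pattern (n=1): 0.5069 : 0.4931
Convolve the two distributions (both contribute in 2-u steps):
  M: 0.519841×0.5069 = 0.263507
  M+2: 0.519841×0.4931 + 0.402318×0.5069 = 0.460269
  M+4: 0.402318×0.4931 + 0.077841×0.5069 = 0.237841
  M+6: 0.077841×0.4931 = 0.038383
Scale to base peak (0.460269) = 100: 57.3 : 100.0 : 51.7 : 8.3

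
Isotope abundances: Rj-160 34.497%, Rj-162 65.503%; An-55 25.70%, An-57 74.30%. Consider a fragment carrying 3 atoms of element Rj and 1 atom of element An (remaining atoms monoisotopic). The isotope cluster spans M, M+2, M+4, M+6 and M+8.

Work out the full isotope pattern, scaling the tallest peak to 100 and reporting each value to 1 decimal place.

2.6 : 22.5 : 71.6 : 100.0 : 51.9

Element Rj pattern (n=3): 0.04105291 : 0.23385416 : 0.44404294 : 0.28104999
Element An pattern (n=1): 0.2570 : 0.7430
Convolve the two distributions (both contribute in 2-u steps):
  M: 0.04105291×0.2570 = 0.010551
  M+2: 0.04105291×0.7430 + 0.23385416×0.2570 = 0.090603
  M+4: 0.23385416×0.7430 + 0.44404294×0.2570 = 0.287873
  M+6: 0.44404294×0.7430 + 0.28104999×0.2570 = 0.402154
  M+8: 0.28104999×0.7430 = 0.208820
Scale to base peak (0.402154) = 100: 2.6 : 22.5 : 71.6 : 100.0 : 51.9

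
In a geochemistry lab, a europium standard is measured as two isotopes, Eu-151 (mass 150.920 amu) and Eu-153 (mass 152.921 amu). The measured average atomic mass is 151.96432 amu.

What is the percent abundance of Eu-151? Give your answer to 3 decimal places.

47.810%

Writing the weighted mean with unknown fraction x of Eu-151:
150.920·x + 152.921·(1 − x) = 151.96432
(150.920 − 152.921)·x = 151.96432 − 152.921
x = -0.95668 / -2.001 = 0.47810 → 47.810% Eu-151, 52.190% Eu-153.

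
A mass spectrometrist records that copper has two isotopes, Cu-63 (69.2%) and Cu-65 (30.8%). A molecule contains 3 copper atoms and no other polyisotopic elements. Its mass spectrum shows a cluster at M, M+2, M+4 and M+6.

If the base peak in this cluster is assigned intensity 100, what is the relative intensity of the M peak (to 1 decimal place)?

Binomial terms of (0.692 + 0.308)^3: M 0.3314, M+2 0.4425, M+4 0.1969, M+6 0.0292 → M+2 is the base peak.
P(M+2) = C(3,1) × 0.692^2 × 0.308^1 = 3 × 0.478864 × 0.3080 = 0.442470 (base)
P(M) = C(3,0) × 0.692^3 × 0.308^0 = 1 × 0.33137389 × 1.0000 = 0.331374
Relative intensity = 0.331374 / 0.442470 × 100 = 74.9

74.9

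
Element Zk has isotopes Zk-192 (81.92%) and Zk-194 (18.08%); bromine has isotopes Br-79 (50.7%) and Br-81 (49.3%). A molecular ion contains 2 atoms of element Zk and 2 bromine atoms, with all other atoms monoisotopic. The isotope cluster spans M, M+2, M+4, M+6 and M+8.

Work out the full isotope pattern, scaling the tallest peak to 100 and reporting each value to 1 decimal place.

Element Zk pattern (n=2): 0.67108864 : 0.29622272 : 0.03268864
Bromine pattern (n=2): 0.257049 : 0.499902 : 0.243049
Convolve the two distributions (both contribute in 2-u steps):
  M: 0.67108864×0.257049 = 0.172503
  M+2: 0.67108864×0.499902 + 0.29622272×0.257049 = 0.411622
  M+4: 0.67108864×0.243049 + 0.29622272×0.499902 + 0.03268864×0.257049 = 0.319592
  M+6: 0.29622272×0.243049 + 0.03268864×0.499902 = 0.088338
  M+8: 0.03268864×0.243049 = 0.007945
Scale to base peak (0.411622) = 100: 41.9 : 100.0 : 77.6 : 21.5 : 1.9

41.9 : 100.0 : 77.6 : 21.5 : 1.9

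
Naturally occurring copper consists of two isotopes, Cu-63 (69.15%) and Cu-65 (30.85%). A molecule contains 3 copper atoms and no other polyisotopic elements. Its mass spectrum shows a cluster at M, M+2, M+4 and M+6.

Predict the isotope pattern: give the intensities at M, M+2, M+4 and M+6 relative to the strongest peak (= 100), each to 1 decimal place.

74.7 : 100.0 : 44.6 : 6.6

The 3 Cu atoms are independent, so intensities follow the terms of (0.6915 + 0.3085)^3.
P(M) = 0.6915^3 = 0.330656
P(M+2) = 3 × 0.6915^2 × 0.3085^1 = 0.442548
P(M+4) = 3 × 0.6915^1 × 0.3085^2 = 0.197435
P(M+6) = 0.3085^3 = 0.029361
The M+2 peak is largest (0.442548); scaling to 100 gives 74.7 : 100.0 : 44.6 : 6.6.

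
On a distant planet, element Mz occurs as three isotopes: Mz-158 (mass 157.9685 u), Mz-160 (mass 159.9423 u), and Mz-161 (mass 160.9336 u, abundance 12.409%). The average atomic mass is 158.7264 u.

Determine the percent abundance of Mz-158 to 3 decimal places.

Let x and y be the fractions of Mz-158 and Mz-160. Then x + y = 1 − 0.12409 = 0.87591 and 157.9685x + 159.9423y = 158.7264 − 0.12409×160.9336 = 138.756149576.
Substituting: 157.9685x + 159.9423(0.87591 − x) = 138.756149576
(157.9685 − 159.9423)x = -1.338910417  ⇒  x = 0.67834, y = 0.19757
Mz-158: 67.834%, Mz-160: 19.757%.

67.834%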